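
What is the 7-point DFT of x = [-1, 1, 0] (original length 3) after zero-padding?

Original 3-point DFT: [0, -1.5000-0.8660i, -1.5000+0.8660i]
Zero-padded 7-point DFT provides frequency interpolation.

DFT_7([x, 0, ...]) = [0, -0.3765-0.7818i, -1.2225-0.9749i, -1.9010-0.4339i, -1.9010+0.4339i, -1.2225+0.9749i, -0.3765+0.7818i]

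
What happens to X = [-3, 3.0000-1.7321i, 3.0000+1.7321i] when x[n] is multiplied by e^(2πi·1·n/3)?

Modulation property: DFT(ω_3^(-1n)·x[n]) = X[(k-1) mod 3], so circularly shift X by 1 positions.

X[k-1] = [3.0000+1.7321i, -3, 3.0000-1.7321i]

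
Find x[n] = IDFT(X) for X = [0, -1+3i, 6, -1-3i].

x[n] = (1/4) Σ(k=0 to 3) X[k] · e^(2πikn/4)

Computing each x[n]:
x[0] = 1
x[1] = -3
x[2] = 2
x[3] = 0

x = [1, -3, 2, 0]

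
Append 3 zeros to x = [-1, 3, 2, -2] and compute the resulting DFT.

Original 4-point DFT: [2, -3-5i, 0, -3+5i]
Zero-padded 7-point DFT provides frequency interpolation.

DFT_7([x, 0, ...]) = [2, 2.2274-3.4276i, -4.7165-3.6207i, -2.0109+2.2119i, -2.0109-2.2119i, -4.7165+3.6207i, 2.2274+3.4276i]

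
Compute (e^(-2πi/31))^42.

Since ω_31^31 = 1, powers reduce modulo 31.
42 mod 31 = 11
So ω_31^42 = ω_31^11 = e^(-2πi·11/31)

ω_31^42 = ω_31^11 = -0.6121-0.7908i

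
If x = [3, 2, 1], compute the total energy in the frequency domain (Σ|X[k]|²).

Parseval: Σ|x[n]|² = (1/N)Σ|X[k]|², so Σ|X[k]|² = N·Σ|x[n]|² = 3·14.0000

Σ|X[k]|² = N·Σ|x[n]|² = 3·14.0000 = 42.0000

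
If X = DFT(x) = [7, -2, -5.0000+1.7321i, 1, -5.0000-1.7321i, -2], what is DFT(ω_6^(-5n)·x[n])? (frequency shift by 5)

Modulation property: DFT(ω_6^(-5n)·x[n]) = X[(k-5) mod 6], so circularly shift X by 5 positions.

X[k-5] = [-2, -5.0000+1.7321i, 1, -5.0000-1.7321i, -2, 7]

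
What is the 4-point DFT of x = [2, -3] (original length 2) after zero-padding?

Original 2-point DFT: [-1, 5]
Zero-padded 4-point DFT provides frequency interpolation.

DFT_4([x, 0, ...]) = [-1, 2+3i, 5, 2-3i]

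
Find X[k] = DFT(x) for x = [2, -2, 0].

X[k] = Σ(n=0 to 2) x[n] · ω_3^(nk)
where ω_3 = e^(-2πi/3)

Computing each X[k]:
X[0] = 0
X[1] = 3.0000+1.7321i
X[2] = 3.0000-1.7321i

X = [0, 3.0000+1.7321i, 3.0000-1.7321i]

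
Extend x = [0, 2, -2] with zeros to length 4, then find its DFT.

Original 3-point DFT: [0, -3.4641i, 3.4641i]
Zero-padded 4-point DFT provides frequency interpolation.

DFT_4([x, 0, ...]) = [0, 2-2i, -4, 2+2i]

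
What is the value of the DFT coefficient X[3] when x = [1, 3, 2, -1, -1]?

X[3] = Σ(n=0 to 4) x[n] · ω_5^(3n) where ω_5 = e^(-2πi/5)
= (1)·ω_5^0 + (3)·ω_5^3 + (2)·ω_5^6 + (-1)·ω_5^9 + (-1)·ω_5^12

X[3] = -0.3090-0.5020i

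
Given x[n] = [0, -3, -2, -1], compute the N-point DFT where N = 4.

X[k] = Σ(n=0 to 3) x[n] · ω_4^(nk)
where ω_4 = e^(-2πi/4)

Computing each X[k]:
X[0] = -6
X[1] = 2+2i
X[2] = 2
X[3] = 2-2i

X = [-6, 2+2i, 2, 2-2i]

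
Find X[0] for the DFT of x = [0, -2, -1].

X[0] = Σ(n=0 to 2) x[n] · ω_3^0 = Σ x[n]
= (0) + (-2) + (-1)

X[0] = -3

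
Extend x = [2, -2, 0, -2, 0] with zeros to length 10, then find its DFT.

Original 5-point DFT: [-2, 3.0000+0.7265i, 3.0000+3.0777i, 3.0000-3.0777i, 3.0000-0.7265i]
Zero-padded 10-point DFT provides frequency interpolation.

DFT_10([x, 0, ...]) = [-2, 1.0000+3.0777i, 3.0000+0.7265i, 1.0000+0.7265i, 3.0000+3.0777i, 6, 3.0000-3.0777i, 1.0000-0.7265i, 3.0000-0.7265i, 1.0000-3.0777i]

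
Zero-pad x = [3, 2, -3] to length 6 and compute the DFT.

Original 3-point DFT: [2, 3.5000-4.3301i, 3.5000+4.3301i]
Zero-padded 6-point DFT provides frequency interpolation.

DFT_6([x, 0, ...]) = [2, 5.5000+0.8660i, 3.5000-4.3301i, -2, 3.5000+4.3301i, 5.5000-0.8660i]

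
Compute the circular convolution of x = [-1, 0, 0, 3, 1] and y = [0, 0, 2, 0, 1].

(x ⊛ y)[n] = Σ(m=0 to 4) x[m] · y[(n-m) mod 5]

Computing each output sample:
(x ⊛ y)[0] = 6
(x ⊛ y)[1] = 2
(x ⊛ y)[2] = 1
(x ⊛ y)[3] = 1
(x ⊛ y)[4] = -1

x ⊛ y = [6, 2, 1, 1, -1]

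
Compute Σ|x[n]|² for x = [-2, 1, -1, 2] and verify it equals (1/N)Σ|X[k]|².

Time domain:
Σ|x[n]|² = |-2|² + |1|² + |-1|² + |2|² = 10.0000

Frequency domain:
(1/4)Σ|X[k]|² = (1/4)(|0|² + |-1+1i|² + |-6|² + |-1-1i|²) = (1/4)·40.0000 = 10.0000

Both sides agree, confirming Parseval's theorem.

Σ|x[n]|² = (1/N)Σ|X[k]|² = 10.0000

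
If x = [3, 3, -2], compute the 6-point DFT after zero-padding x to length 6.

Original 3-point DFT: [4, 2.5000-4.3301i, 2.5000+4.3301i]
Zero-padded 6-point DFT provides frequency interpolation.

DFT_6([x, 0, ...]) = [4, 5.5000-0.8660i, 2.5000-4.3301i, -2, 2.5000+4.3301i, 5.5000+0.8660i]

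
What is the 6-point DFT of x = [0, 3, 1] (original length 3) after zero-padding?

Original 3-point DFT: [4, -2.0000-1.7321i, -2.0000+1.7321i]
Zero-padded 6-point DFT provides frequency interpolation.

DFT_6([x, 0, ...]) = [4, 1.0000-3.4641i, -2.0000-1.7321i, -2, -2.0000+1.7321i, 1.0000+3.4641i]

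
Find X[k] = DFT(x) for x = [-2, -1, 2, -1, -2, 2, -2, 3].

X[k] = Σ(n=0 to 7) x[n] · ω_8^(nk)
where ω_8 = e^(-2πi/8)

Computing each X[k]:
X[0] = -1
X[1] = 0.7071+0.9497i
X[2] = -4+1i
X[3] = -0.7071+8.9497i
X[4] = -7
X[5] = -0.7071-8.9497i
X[6] = -4-1i
X[7] = 0.7071-0.9497i

X = [-1, 0.7071+0.9497i, -4+1i, -0.7071+8.9497i, -7, -0.7071-8.9497i, -4-1i, 0.7071-0.9497i]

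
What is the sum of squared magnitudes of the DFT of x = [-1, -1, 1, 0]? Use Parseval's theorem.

Parseval: Σ|x[n]|² = (1/N)Σ|X[k]|², so Σ|X[k]|² = N·Σ|x[n]|² = 4·3.0000

Σ|X[k]|² = N·Σ|x[n]|² = 4·3.0000 = 12.0000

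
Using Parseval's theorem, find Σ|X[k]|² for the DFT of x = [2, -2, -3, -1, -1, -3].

Parseval: Σ|x[n]|² = (1/N)Σ|X[k]|², so Σ|X[k]|² = N·Σ|x[n]|² = 6·28.0000

Σ|X[k]|² = N·Σ|x[n]|² = 6·28.0000 = 168.0000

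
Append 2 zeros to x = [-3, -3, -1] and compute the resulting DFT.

Original 3-point DFT: [-7, -1.0000+1.7321i, -1.0000-1.7321i]
Zero-padded 5-point DFT provides frequency interpolation.

DFT_5([x, 0, ...]) = [-7, -3.1180+3.4410i, -0.8820+0.8123i, -0.8820-0.8123i, -3.1180-3.4410i]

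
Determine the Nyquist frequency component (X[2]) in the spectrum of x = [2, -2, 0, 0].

X[2] = Σ(n=0 to 3) x[n] · ω_4^(2n) where ω_4 = e^(-2πi/4)
= (2)·ω_4^0 + (-2)·ω_4^2 + (0)·ω_4^4 + (0)·ω_4^6

X[2] = 4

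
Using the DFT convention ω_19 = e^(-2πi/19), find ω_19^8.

ω_19^8 = e^(-2πi·8/19)
= cos(-2π·8/19) + i·sin(-2π·8/19)
= cos(-16π/19) + i·sin(-16π/19)

ω_19^8 = cos(-16π/19) + i·sin(-16π/19) = -0.8795-0.4759i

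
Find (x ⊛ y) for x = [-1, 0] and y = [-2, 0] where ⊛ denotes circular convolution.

(x ⊛ y)[n] = Σ(m=0 to 1) x[m] · y[(n-m) mod 2]

Computing each output sample:
(x ⊛ y)[0] = 2
(x ⊛ y)[1] = 0

x ⊛ y = [2, 0]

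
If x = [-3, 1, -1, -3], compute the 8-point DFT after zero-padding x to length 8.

Original 4-point DFT: [-6, -2-4i, -2, -2+4i]
Zero-padded 8-point DFT provides frequency interpolation.

DFT_8([x, 0, ...]) = [-6, -0.1716+2.4142i, -2-4i, -5.8284+0.4142i, -2, -5.8284-0.4142i, -2+4i, -0.1716-2.4142i]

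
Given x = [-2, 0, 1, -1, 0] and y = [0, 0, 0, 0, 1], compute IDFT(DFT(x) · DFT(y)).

(x ⊛ y)[n] = Σ(m=0 to 4) x[m] · y[(n-m) mod 5]

Computing each output sample:
(x ⊛ y)[0] = 0
(x ⊛ y)[1] = 1
(x ⊛ y)[2] = -1
(x ⊛ y)[3] = 0
(x ⊛ y)[4] = -2

x ⊛ y = [0, 1, -1, 0, -2]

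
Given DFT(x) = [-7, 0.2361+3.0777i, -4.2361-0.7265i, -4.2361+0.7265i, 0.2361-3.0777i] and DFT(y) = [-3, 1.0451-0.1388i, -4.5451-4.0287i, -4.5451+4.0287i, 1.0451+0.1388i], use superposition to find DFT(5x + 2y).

By linearity: DFT(5x + 2y) = 5·DFT(x) + 2·DFT(y)
= 5·[-7, 0.2361+3.0777i, -4.2361-0.7265i, -4.2361+0.7265i, 0.2361-3.0777i] + 2·[-3, 1.0451-0.1388i, -4.5451-4.0287i, -4.5451+4.0287i, 1.0451+0.1388i]

Computing element-wise:
Z[0] = 5·(-7) + 2·(-3) = -41
Z[1] = 5·(0.2361+3.0777i) + 2·(1.0451-0.1388i) = 3.2707+15.1109i
Z[2] = 5·(-4.2361-0.7265i) + 2·(-4.5451-4.0287i) = -30.2707-11.6899i
Z[3] = 5·(-4.2361+0.7265i) + 2·(-4.5451+4.0287i) = -30.2707+11.6899i
Z[4] = 5·(0.2361-3.0777i) + 2·(1.0451+0.1388i) = 3.2707-15.1109i

DFT(5x + 2y) = 5·X + 2·Y = [-41, 3.2707+15.1109i, -30.2707-11.6899i, -30.2707+11.6899i, 3.2707-15.1109i]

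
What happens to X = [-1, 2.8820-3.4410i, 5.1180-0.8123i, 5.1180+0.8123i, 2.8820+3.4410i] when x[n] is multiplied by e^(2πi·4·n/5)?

Modulation property: DFT(ω_5^(-4n)·x[n]) = X[(k-4) mod 5], so circularly shift X by 4 positions.

X[k-4] = [2.8820-3.4410i, 5.1180-0.8123i, 5.1180+0.8123i, 2.8820+3.4410i, -1]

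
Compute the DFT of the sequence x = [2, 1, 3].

X[k] = Σ(n=0 to 2) x[n] · ω_3^(nk)
where ω_3 = e^(-2πi/3)

Computing each X[k]:
X[0] = 6
X[1] = 1.7321i
X[2] = -1.7321i

X = [6, 1.7321i, -1.7321i]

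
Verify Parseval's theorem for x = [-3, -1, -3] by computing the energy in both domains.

Time domain:
Σ|x[n]|² = |-3|² + |-1|² + |-3|² = 19.0000

Frequency domain:
(1/3)Σ|X[k]|² = (1/3)(|-7|² + |-1.0000-1.7321i|² + |-1.0000+1.7321i|²) = (1/3)·57.0000 = 19.0000

Both sides agree, confirming Parseval's theorem.

Σ|x[n]|² = (1/N)Σ|X[k]|² = 19.0000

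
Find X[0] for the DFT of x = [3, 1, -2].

X[0] = Σ(n=0 to 2) x[n] · ω_3^0 = Σ x[n]
= (3) + (1) + (-2)

X[0] = 2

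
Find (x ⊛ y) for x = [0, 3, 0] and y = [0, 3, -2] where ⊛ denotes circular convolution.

(x ⊛ y)[n] = Σ(m=0 to 2) x[m] · y[(n-m) mod 3]

Computing each output sample:
(x ⊛ y)[0] = -6
(x ⊛ y)[1] = 0
(x ⊛ y)[2] = 9

x ⊛ y = [-6, 0, 9]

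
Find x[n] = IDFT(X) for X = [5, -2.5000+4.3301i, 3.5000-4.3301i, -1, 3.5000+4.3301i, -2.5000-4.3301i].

x[n] = (1/6) Σ(k=0 to 5) X[k] · e^(2πikn/6)

Computing each x[n]:
x[0] = 1
x[1] = 0
x[2] = -2
x[3] = 3
x[4] = 3
x[5] = 0

x = [1, 0, -2, 3, 3, 0]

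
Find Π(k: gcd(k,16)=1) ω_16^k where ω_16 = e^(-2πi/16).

The primitive 16th roots of unity are ω_16^k for k coprime to 16: k ∈ {1, 3, 5, 7, 9, 11, 13, 15}
Their product equals the constant term of the cyclotomic polynomial Φ_16(x) up to sign.
For n ≥ 3, the product of all primitive nth roots of unity is 1. (For n=1 it is 1; for n=2 it is -1.)

1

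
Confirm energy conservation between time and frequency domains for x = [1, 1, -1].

Time domain:
Σ|x[n]|² = |1|² + |1|² + |-1|² = 3.0000

Frequency domain:
(1/3)Σ|X[k]|² = (1/3)(|1|² + |1.0000-1.7321i|² + |1.0000+1.7321i|²) = (1/3)·9.0000 = 3.0000

Both sides agree, confirming Parseval's theorem.

Σ|x[n]|² = (1/N)Σ|X[k]|² = 3.0000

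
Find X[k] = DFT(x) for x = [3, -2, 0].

X[k] = Σ(n=0 to 2) x[n] · ω_3^(nk)
where ω_3 = e^(-2πi/3)

Computing each X[k]:
X[0] = 1
X[1] = 4.0000+1.7321i
X[2] = 4.0000-1.7321i

X = [1, 4.0000+1.7321i, 4.0000-1.7321i]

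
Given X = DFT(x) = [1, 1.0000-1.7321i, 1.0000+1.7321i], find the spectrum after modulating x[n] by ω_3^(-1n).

Modulation property: DFT(ω_3^(-1n)·x[n]) = X[(k-1) mod 3], so circularly shift X by 1 positions.

X[k-1] = [1.0000+1.7321i, 1, 1.0000-1.7321i]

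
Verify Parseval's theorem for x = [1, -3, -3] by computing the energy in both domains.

Time domain:
Σ|x[n]|² = |1|² + |-3|² + |-3|² = 19.0000

Frequency domain:
(1/3)Σ|X[k]|² = (1/3)(|-5|² + |4|² + |4|²) = (1/3)·57.0000 = 19.0000

Both sides agree, confirming Parseval's theorem.

Σ|x[n]|² = (1/N)Σ|X[k]|² = 19.0000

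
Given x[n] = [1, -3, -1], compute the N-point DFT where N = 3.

X[k] = Σ(n=0 to 2) x[n] · ω_3^(nk)
where ω_3 = e^(-2πi/3)

Computing each X[k]:
X[0] = -3
X[1] = 3.0000+1.7321i
X[2] = 3.0000-1.7321i

X = [-3, 3.0000+1.7321i, 3.0000-1.7321i]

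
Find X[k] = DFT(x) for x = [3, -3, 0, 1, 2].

X[k] = Σ(n=0 to 4) x[n] · ω_5^(nk)
where ω_5 = e^(-2πi/5)

Computing each X[k]:
X[0] = 3
X[1] = 1.8820+5.3431i
X[2] = 4.1180+1.9879i
X[3] = 4.1180-1.9879i
X[4] = 1.8820-5.3431i

X = [3, 1.8820+5.3431i, 4.1180+1.9879i, 4.1180-1.9879i, 1.8820-5.3431i]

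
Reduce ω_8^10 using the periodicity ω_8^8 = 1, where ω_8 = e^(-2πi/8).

Since ω_8^8 = 1, powers reduce modulo 8.
10 mod 8 = 2
So ω_8^10 = ω_8^2 = e^(-2πi·2/8)

ω_8^10 = ω_8^2 = -1i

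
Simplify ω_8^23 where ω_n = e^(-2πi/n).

Since ω_8^8 = 1, powers reduce modulo 8.
23 mod 8 = 7
So ω_8^23 = ω_8^7 = e^(-2πi·7/8)

ω_8^23 = ω_8^7 = 0.7071+0.7071i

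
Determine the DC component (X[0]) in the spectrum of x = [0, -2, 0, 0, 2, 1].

X[0] = Σ(n=0 to 5) x[n] · ω_6^0 = Σ x[n]
= (0) + (-2) + (0) + (0) + (2) + (1)

X[0] = 1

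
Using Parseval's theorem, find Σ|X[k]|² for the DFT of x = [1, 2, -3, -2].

Parseval: Σ|x[n]|² = (1/N)Σ|X[k]|², so Σ|X[k]|² = N·Σ|x[n]|² = 4·18.0000

Σ|X[k]|² = N·Σ|x[n]|² = 4·18.0000 = 72.0000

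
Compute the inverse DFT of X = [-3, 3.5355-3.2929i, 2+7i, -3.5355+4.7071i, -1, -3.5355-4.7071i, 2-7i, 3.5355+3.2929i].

x[n] = (1/8) Σ(k=0 to 7) X[k] · e^(2πikn/8)

Computing each x[n]:
x[0] = 0
x[1] = -1
x[2] = 1
x[3] = 0
x[4] = 0
x[5] = -3
x[6] = -3
x[7] = 3

x = [0, -1, 1, 0, 0, -3, -3, 3]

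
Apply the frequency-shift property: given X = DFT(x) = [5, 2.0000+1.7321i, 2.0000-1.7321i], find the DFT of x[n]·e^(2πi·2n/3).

Modulation property: DFT(ω_3^(-2n)·x[n]) = X[(k-2) mod 3], so circularly shift X by 2 positions.

X[k-2] = [2.0000+1.7321i, 2.0000-1.7321i, 5]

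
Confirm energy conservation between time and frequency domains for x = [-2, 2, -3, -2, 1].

Time domain:
Σ|x[n]|² = |-2|² + |2|² + |-3|² + |-2|² + |1|² = 22.0000

Frequency domain:
(1/5)Σ|X[k]|² = (1/5)(|-4|² + |2.9721-0.3633i|² + |-5.9721-1.5388i|² + |-5.9721+1.5388i|² + |2.9721+0.3633i|²) = (1/5)·110.0000 = 22.0000

Both sides agree, confirming Parseval's theorem.

Σ|x[n]|² = (1/N)Σ|X[k]|² = 22.0000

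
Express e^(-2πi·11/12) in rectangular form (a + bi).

ω_12^11 = e^(-2πi·11/12)
= cos(-2π·11/12) + i·sin(-2π·11/12)
= cos(-22π/12) + i·sin(-22π/12)

ω_12^11 = cos(-22π/12) + i·sin(-22π/12) = 0.8660+0.5000i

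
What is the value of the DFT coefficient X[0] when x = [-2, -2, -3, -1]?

X[0] = Σ(n=0 to 3) x[n] · ω_4^0 = Σ x[n]
= (-2) + (-2) + (-3) + (-1)

X[0] = -8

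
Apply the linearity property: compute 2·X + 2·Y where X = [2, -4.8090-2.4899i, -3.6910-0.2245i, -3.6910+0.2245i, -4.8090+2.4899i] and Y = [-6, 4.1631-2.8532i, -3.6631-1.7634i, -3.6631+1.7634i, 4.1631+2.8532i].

By linearity: DFT(2x + 2y) = 2·DFT(x) + 2·DFT(y)
= 2·[2, -4.8090-2.4899i, -3.6910-0.2245i, -3.6910+0.2245i, -4.8090+2.4899i] + 2·[-6, 4.1631-2.8532i, -3.6631-1.7634i, -3.6631+1.7634i, 4.1631+2.8532i]

Computing element-wise:
Z[0] = 2·(2) + 2·(-6) = -8
Z[1] = 2·(-4.8090-2.4899i) + 2·(4.1631-2.8532i) = -1.2918-10.6862i
Z[2] = 2·(-3.6910-0.2245i) + 2·(-3.6631-1.7634i) = -14.7082-3.9758i
Z[3] = 2·(-3.6910+0.2245i) + 2·(-3.6631+1.7634i) = -14.7082+3.9758i
Z[4] = 2·(-4.8090+2.4899i) + 2·(4.1631+2.8532i) = -1.2918+10.6862i

DFT(2x + 2y) = 2·X + 2·Y = [-8, -1.2918-10.6862i, -14.7082-3.9758i, -14.7082+3.9758i, -1.2918+10.6862i]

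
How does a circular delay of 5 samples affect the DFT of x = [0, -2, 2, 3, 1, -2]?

Time shift by 5: X_shifted[k] = ω_6^(5k) · X[k]
Shifted x = [-2, 2, 3, 1, -2, 0]

DFT(x[n-5]) = [2, -2.5000-6.0622i, -2.5000+2.5981i, -4, -2.5000-2.5981i, -2.5000+6.0622i]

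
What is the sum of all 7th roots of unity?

Sum of all nth roots of unity equals 0 for n > 1 (geometric series with r ≠ 1).

0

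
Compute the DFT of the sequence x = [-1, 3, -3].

X[k] = Σ(n=0 to 2) x[n] · ω_3^(nk)
where ω_3 = e^(-2πi/3)

Computing each X[k]:
X[0] = -1
X[1] = -1.0000-5.1962i
X[2] = -1.0000+5.1962i

X = [-1, -1.0000-5.1962i, -1.0000+5.1962i]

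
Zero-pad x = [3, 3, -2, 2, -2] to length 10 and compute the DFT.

Original 5-point DFT: [4, 3.3090-2.4041i, 2.1910-6.7432i, 2.1910+6.7432i, 3.3090+2.4041i]
Zero-padded 10-point DFT provides frequency interpolation.

DFT_10([x, 0, ...]) = [4, 5.8090-0.5878i, 3.3090-2.4041i, 4.6910-0.9511i, 2.1910-6.7432i, -6, 2.1910+6.7432i, 4.6910+0.9511i, 3.3090+2.4041i, 5.8090+0.5878i]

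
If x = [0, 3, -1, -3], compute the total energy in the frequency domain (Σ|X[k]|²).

Parseval: Σ|x[n]|² = (1/N)Σ|X[k]|², so Σ|X[k]|² = N·Σ|x[n]|² = 4·19.0000

Σ|X[k]|² = N·Σ|x[n]|² = 4·19.0000 = 76.0000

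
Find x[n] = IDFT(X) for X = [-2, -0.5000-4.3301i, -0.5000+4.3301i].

x[n] = (1/3) Σ(k=0 to 2) X[k] · e^(2πikn/3)

Computing each x[n]:
x[0] = -1
x[1] = 2
x[2] = -3

x = [-1, 2, -3]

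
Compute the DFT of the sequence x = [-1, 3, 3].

X[k] = Σ(n=0 to 2) x[n] · ω_3^(nk)
where ω_3 = e^(-2πi/3)

Computing each X[k]:
X[0] = 5
X[1] = -4
X[2] = -4

X = [5, -4, -4]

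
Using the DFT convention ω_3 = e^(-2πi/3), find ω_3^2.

ω_3^2 = e^(-2πi·2/3)
= cos(-2π·2/3) + i·sin(-2π·2/3)
= cos(-4π/3) + i·sin(-4π/3)

ω_3^2 = cos(-4π/3) + i·sin(-4π/3) = -0.5000+0.8660i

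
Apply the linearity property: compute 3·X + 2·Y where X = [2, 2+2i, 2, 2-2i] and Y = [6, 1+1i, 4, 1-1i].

By linearity: DFT(3x + 2y) = 3·DFT(x) + 2·DFT(y)
= 3·[2, 2+2i, 2, 2-2i] + 2·[6, 1+1i, 4, 1-1i]

Computing element-wise:
Z[0] = 3·(2) + 2·(6) = 18
Z[1] = 3·(2+2i) + 2·(1+1i) = 8+8i
Z[2] = 3·(2) + 2·(4) = 14
Z[3] = 3·(2-2i) + 2·(1-1i) = 8-8i

DFT(3x + 2y) = 3·X + 2·Y = [18, 8+8i, 14, 8-8i]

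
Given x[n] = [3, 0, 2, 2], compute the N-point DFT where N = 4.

X[k] = Σ(n=0 to 3) x[n] · ω_4^(nk)
where ω_4 = e^(-2πi/4)

Computing each X[k]:
X[0] = 7
X[1] = 1+2i
X[2] = 3
X[3] = 1-2i

X = [7, 1+2i, 3, 1-2i]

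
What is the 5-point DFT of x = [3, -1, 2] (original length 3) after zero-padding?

Original 3-point DFT: [4, 2.5000+2.5981i, 2.5000-2.5981i]
Zero-padded 5-point DFT provides frequency interpolation.

DFT_5([x, 0, ...]) = [4, 1.0729-0.2245i, 4.4271+2.4899i, 4.4271-2.4899i, 1.0729+0.2245i]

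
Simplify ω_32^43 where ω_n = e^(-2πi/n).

Since ω_32^32 = 1, powers reduce modulo 32.
43 mod 32 = 11
So ω_32^43 = ω_32^11 = e^(-2πi·11/32)

ω_32^43 = ω_32^11 = -0.5556-0.8315i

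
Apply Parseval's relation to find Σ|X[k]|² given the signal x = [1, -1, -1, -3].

Parseval: Σ|x[n]|² = (1/N)Σ|X[k]|², so Σ|X[k]|² = N·Σ|x[n]|² = 4·12.0000

Σ|X[k]|² = N·Σ|x[n]|² = 4·12.0000 = 48.0000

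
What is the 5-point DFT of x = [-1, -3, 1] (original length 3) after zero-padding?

Original 3-point DFT: [-3, 3.4641i, -3.4641i]
Zero-padded 5-point DFT provides frequency interpolation.

DFT_5([x, 0, ...]) = [-3, -2.7361+2.2654i, 1.7361+2.7144i, 1.7361-2.7144i, -2.7361-2.2654i]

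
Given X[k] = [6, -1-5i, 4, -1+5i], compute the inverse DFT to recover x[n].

x[n] = (1/4) Σ(k=0 to 3) X[k] · e^(2πikn/4)

Computing each x[n]:
x[0] = 2
x[1] = 3
x[2] = 3
x[3] = -2

x = [2, 3, 3, -2]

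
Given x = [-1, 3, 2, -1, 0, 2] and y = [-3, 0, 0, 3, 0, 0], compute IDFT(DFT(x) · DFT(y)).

(x ⊛ y)[n] = Σ(m=0 to 5) x[m] · y[(n-m) mod 6]

Computing each output sample:
(x ⊛ y)[0] = 0
(x ⊛ y)[1] = -9
(x ⊛ y)[2] = 0
(x ⊛ y)[3] = 0
(x ⊛ y)[4] = 9
(x ⊛ y)[5] = 0

x ⊛ y = [0, -9, 0, 0, 9, 0]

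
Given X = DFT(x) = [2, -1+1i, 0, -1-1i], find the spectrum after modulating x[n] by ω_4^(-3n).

Modulation property: DFT(ω_4^(-3n)·x[n]) = X[(k-3) mod 4], so circularly shift X by 3 positions.

X[k-3] = [-1+1i, 0, -1-1i, 2]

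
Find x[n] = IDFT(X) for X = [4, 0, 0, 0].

x[n] = (1/4) Σ(k=0 to 3) X[k] · e^(2πikn/4)

Computing each x[n]:
x[0] = 1
x[1] = 1
x[2] = 1
x[3] = 1

x = [1, 1, 1, 1]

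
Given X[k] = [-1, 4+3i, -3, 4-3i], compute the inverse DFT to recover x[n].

x[n] = (1/4) Σ(k=0 to 3) X[k] · e^(2πikn/4)

Computing each x[n]:
x[0] = 1
x[1] = -1
x[2] = -3
x[3] = 2

x = [1, -1, -3, 2]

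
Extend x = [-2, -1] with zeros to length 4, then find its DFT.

Original 2-point DFT: [-3, -1]
Zero-padded 4-point DFT provides frequency interpolation.

DFT_4([x, 0, ...]) = [-3, -2+1i, -1, -2-1i]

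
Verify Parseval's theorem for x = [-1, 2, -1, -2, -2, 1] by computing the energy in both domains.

Time domain:
Σ|x[n]|² = |-1|² + |2|² + |-1|² + |-2|² + |-2|² + |1|² = 15.0000

Frequency domain:
(1/6)Σ|X[k]|² = (1/6)(|-3|² + |4.0000-1.7321i|² + |-3|² + |-5|² + |-3|² + |4.0000+1.7321i|²) = (1/6)·90.0000 = 15.0000

Both sides agree, confirming Parseval's theorem.

Σ|x[n]|² = (1/N)Σ|X[k]|² = 15.0000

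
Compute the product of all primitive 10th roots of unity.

The primitive 10th roots of unity are ω_10^k for k coprime to 10: k ∈ {1, 3, 7, 9}
Their product equals the constant term of the cyclotomic polynomial Φ_10(x) up to sign.
For n ≥ 3, the product of all primitive nth roots of unity is 1. (For n=1 it is 1; for n=2 it is -1.)

1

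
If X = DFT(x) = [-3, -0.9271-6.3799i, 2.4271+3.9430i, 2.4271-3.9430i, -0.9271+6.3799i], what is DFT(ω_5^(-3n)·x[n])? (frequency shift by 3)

Modulation property: DFT(ω_5^(-3n)·x[n]) = X[(k-3) mod 5], so circularly shift X by 3 positions.

X[k-3] = [2.4271+3.9430i, 2.4271-3.9430i, -0.9271+6.3799i, -3, -0.9271-6.3799i]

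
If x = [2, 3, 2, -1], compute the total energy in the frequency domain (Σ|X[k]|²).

Parseval: Σ|x[n]|² = (1/N)Σ|X[k]|², so Σ|X[k]|² = N·Σ|x[n]|² = 4·18.0000

Σ|X[k]|² = N·Σ|x[n]|² = 4·18.0000 = 72.0000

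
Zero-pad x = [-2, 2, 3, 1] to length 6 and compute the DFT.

Original 4-point DFT: [4, -5-1i, -2, -5+1i]
Zero-padded 6-point DFT provides frequency interpolation.

DFT_6([x, 0, ...]) = [4, -3.5000-4.3301i, -3.5000+0.8660i, -2, -3.5000-0.8660i, -3.5000+4.3301i]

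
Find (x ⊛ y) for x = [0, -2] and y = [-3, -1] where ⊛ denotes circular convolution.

(x ⊛ y)[n] = Σ(m=0 to 1) x[m] · y[(n-m) mod 2]

Computing each output sample:
(x ⊛ y)[0] = 2
(x ⊛ y)[1] = 6

x ⊛ y = [2, 6]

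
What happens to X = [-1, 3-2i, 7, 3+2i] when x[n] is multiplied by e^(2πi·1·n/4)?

Modulation property: DFT(ω_4^(-1n)·x[n]) = X[(k-1) mod 4], so circularly shift X by 1 positions.

X[k-1] = [3+2i, -1, 3-2i, 7]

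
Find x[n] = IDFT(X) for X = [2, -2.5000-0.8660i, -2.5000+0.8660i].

x[n] = (1/3) Σ(k=0 to 2) X[k] · e^(2πikn/3)

Computing each x[n]:
x[0] = -1
x[1] = 2
x[2] = 1

x = [-1, 2, 1]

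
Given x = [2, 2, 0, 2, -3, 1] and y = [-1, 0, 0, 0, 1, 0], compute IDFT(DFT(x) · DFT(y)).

(x ⊛ y)[n] = Σ(m=0 to 5) x[m] · y[(n-m) mod 6]

Computing each output sample:
(x ⊛ y)[0] = -2
(x ⊛ y)[1] = 0
(x ⊛ y)[2] = -3
(x ⊛ y)[3] = -1
(x ⊛ y)[4] = 5
(x ⊛ y)[5] = 1

x ⊛ y = [-2, 0, -3, -1, 5, 1]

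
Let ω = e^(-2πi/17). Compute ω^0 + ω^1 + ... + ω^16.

Sum of all nth roots of unity equals 0 for n > 1 (geometric series with r ≠ 1).

0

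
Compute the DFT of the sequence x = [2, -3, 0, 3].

X[k] = Σ(n=0 to 3) x[n] · ω_4^(nk)
where ω_4 = e^(-2πi/4)

Computing each X[k]:
X[0] = 2
X[1] = 2+6i
X[2] = 2
X[3] = 2-6i

X = [2, 2+6i, 2, 2-6i]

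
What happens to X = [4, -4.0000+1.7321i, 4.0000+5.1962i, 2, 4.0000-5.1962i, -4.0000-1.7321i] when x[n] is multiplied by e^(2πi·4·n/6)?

Modulation property: DFT(ω_6^(-4n)·x[n]) = X[(k-4) mod 6], so circularly shift X by 4 positions.

X[k-4] = [4.0000+5.1962i, 2, 4.0000-5.1962i, -4.0000-1.7321i, 4, -4.0000+1.7321i]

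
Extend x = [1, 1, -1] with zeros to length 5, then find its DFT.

Original 3-point DFT: [1, 1.0000-1.7321i, 1.0000+1.7321i]
Zero-padded 5-point DFT provides frequency interpolation.

DFT_5([x, 0, ...]) = [1, 2.1180-0.3633i, -0.1180-1.5388i, -0.1180+1.5388i, 2.1180+0.3633i]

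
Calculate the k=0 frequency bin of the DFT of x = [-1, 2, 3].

X[0] = Σ(n=0 to 2) x[n] · ω_3^0 = Σ x[n]
= (-1) + (2) + (3)

X[0] = 4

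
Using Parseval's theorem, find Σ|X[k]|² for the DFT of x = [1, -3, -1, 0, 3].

Parseval: Σ|x[n]|² = (1/N)Σ|X[k]|², so Σ|X[k]|² = N·Σ|x[n]|² = 5·20.0000

Σ|X[k]|² = N·Σ|x[n]|² = 5·20.0000 = 100.0000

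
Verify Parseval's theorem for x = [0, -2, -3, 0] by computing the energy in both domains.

Time domain:
Σ|x[n]|² = |0|² + |-2|² + |-3|² + |0|² = 13.0000

Frequency domain:
(1/4)Σ|X[k]|² = (1/4)(|-5|² + |3+2i|² + |-1|² + |3-2i|²) = (1/4)·52.0000 = 13.0000

Both sides agree, confirming Parseval's theorem.

Σ|x[n]|² = (1/N)Σ|X[k]|² = 13.0000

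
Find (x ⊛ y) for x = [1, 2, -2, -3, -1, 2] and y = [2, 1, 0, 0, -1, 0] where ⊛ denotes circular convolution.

(x ⊛ y)[n] = Σ(m=0 to 5) x[m] · y[(n-m) mod 6]

Computing each output sample:
(x ⊛ y)[0] = 6
(x ⊛ y)[1] = 8
(x ⊛ y)[2] = -1
(x ⊛ y)[3] = -10
(x ⊛ y)[4] = -6
(x ⊛ y)[5] = 1

x ⊛ y = [6, 8, -1, -10, -6, 1]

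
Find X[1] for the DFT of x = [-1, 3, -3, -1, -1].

X[1] = Σ(n=0 to 4) x[n] · ω_5^(1n) where ω_5 = e^(-2πi/5)
= (-1)·ω_5^0 + (3)·ω_5^1 + (-3)·ω_5^2 + (-1)·ω_5^3 + (-1)·ω_5^4

X[1] = 2.8541-2.6287i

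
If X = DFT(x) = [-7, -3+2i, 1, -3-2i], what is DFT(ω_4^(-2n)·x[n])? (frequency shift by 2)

Modulation property: DFT(ω_4^(-2n)·x[n]) = X[(k-2) mod 4], so circularly shift X by 2 positions.

X[k-2] = [1, -3-2i, -7, -3+2i]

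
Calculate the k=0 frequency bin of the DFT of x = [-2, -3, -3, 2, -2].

X[0] = Σ(n=0 to 4) x[n] · ω_5^0 = Σ x[n]
= (-2) + (-3) + (-3) + (2) + (-2)

X[0] = -8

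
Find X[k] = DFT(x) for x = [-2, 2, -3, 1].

X[k] = Σ(n=0 to 3) x[n] · ω_4^(nk)
where ω_4 = e^(-2πi/4)

Computing each X[k]:
X[0] = -2
X[1] = 1-1i
X[2] = -8
X[3] = 1+1i

X = [-2, 1-1i, -8, 1+1i]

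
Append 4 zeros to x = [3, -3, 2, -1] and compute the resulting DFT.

Original 4-point DFT: [1, 1+2i, 9, 1-2i]
Zero-padded 8-point DFT provides frequency interpolation.

DFT_8([x, 0, ...]) = [1, 1.5858+0.8284i, 1+2i, 4.4142+4.8284i, 9, 4.4142-4.8284i, 1-2i, 1.5858-0.8284i]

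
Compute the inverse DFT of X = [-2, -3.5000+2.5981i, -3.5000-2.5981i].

x[n] = (1/3) Σ(k=0 to 2) X[k] · e^(2πikn/3)

Computing each x[n]:
x[0] = -3
x[1] = -1
x[2] = 2

x = [-3, -1, 2]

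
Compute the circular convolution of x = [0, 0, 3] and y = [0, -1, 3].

(x ⊛ y)[n] = Σ(m=0 to 2) x[m] · y[(n-m) mod 3]

Computing each output sample:
(x ⊛ y)[0] = -3
(x ⊛ y)[1] = 9
(x ⊛ y)[2] = 0

x ⊛ y = [-3, 9, 0]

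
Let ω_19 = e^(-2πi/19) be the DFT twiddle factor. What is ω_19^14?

ω_19^14 = e^(-2πi·14/19)
= cos(-2π·14/19) + i·sin(-2π·14/19)
= cos(-28π/19) + i·sin(-28π/19)

ω_19^14 = cos(-28π/19) + i·sin(-28π/19) = -0.0826+0.9966i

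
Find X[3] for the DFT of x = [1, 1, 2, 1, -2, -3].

X[3] = Σ(n=0 to 5) x[n] · ω_6^(3n) where ω_6 = e^(-2πi/6)
= (1)·ω_6^0 + (1)·ω_6^3 + (2)·ω_6^6 + (1)·ω_6^9 + (-2)·ω_6^12 + (-3)·ω_6^15

X[3] = 2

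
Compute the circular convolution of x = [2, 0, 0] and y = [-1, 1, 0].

(x ⊛ y)[n] = Σ(m=0 to 2) x[m] · y[(n-m) mod 3]

Computing each output sample:
(x ⊛ y)[0] = -2
(x ⊛ y)[1] = 2
(x ⊛ y)[2] = 0

x ⊛ y = [-2, 2, 0]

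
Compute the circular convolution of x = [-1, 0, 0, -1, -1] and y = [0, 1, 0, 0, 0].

(x ⊛ y)[n] = Σ(m=0 to 4) x[m] · y[(n-m) mod 5]

Computing each output sample:
(x ⊛ y)[0] = -1
(x ⊛ y)[1] = -1
(x ⊛ y)[2] = 0
(x ⊛ y)[3] = 0
(x ⊛ y)[4] = -1

x ⊛ y = [-1, -1, 0, 0, -1]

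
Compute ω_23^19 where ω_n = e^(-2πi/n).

ω_23^19 = e^(-2πi·19/23)
= cos(-2π·19/23) + i·sin(-2π·19/23)
= cos(-38π/23) + i·sin(-38π/23)

ω_23^19 = cos(-38π/23) + i·sin(-38π/23) = 0.4601+0.8879i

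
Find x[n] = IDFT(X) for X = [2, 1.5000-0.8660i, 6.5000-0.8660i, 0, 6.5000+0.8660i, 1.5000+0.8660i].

x[n] = (1/6) Σ(k=0 to 5) X[k] · e^(2πikn/6)

Computing each x[n]:
x[0] = 3
x[1] = 0
x[2] = -1
x[3] = 2
x[4] = -1
x[5] = -1

x = [3, 0, -1, 2, -1, -1]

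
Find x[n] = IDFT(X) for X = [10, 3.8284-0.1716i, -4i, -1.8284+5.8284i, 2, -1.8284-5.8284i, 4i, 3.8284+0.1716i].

x[n] = (1/8) Σ(k=0 to 7) X[k] · e^(2πikn/8)

Computing each x[n]:
x[0] = 2
x[1] = 2
x[2] = 3
x[3] = -2
x[4] = 1
x[5] = 2
x[6] = 0
x[7] = 2

x = [2, 2, 3, -2, 1, 2, 0, 2]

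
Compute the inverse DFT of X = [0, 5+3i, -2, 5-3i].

x[n] = (1/4) Σ(k=0 to 3) X[k] · e^(2πikn/4)

Computing each x[n]:
x[0] = 2
x[1] = -1
x[2] = -3
x[3] = 2

x = [2, -1, -3, 2]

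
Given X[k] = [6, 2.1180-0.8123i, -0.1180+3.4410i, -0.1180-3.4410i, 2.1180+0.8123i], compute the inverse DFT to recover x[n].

x[n] = (1/5) Σ(k=0 to 4) X[k] · e^(2πikn/5)

Computing each x[n]:
x[0] = 2
x[1] = 1
x[2] = 2
x[3] = -1
x[4] = 2

x = [2, 1, 2, -1, 2]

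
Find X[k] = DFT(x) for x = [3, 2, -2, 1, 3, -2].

X[k] = Σ(n=0 to 5) x[n] · ω_6^(nk)
where ω_6 = e^(-2πi/6)

Computing each X[k]:
X[0] = 5
X[1] = 1.5000+0.8660i
X[2] = 3.5000-7.7942i
X[3] = 3
X[4] = 3.5000+7.7942i
X[5] = 1.5000-0.8660i

X = [5, 1.5000+0.8660i, 3.5000-7.7942i, 3, 3.5000+7.7942i, 1.5000-0.8660i]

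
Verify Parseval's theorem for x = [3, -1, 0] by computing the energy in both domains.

Time domain:
Σ|x[n]|² = |3|² + |-1|² + |0|² = 10.0000

Frequency domain:
(1/3)Σ|X[k]|² = (1/3)(|2|² + |3.5000+0.8660i|² + |3.5000-0.8660i|²) = (1/3)·30.0000 = 10.0000

Both sides agree, confirming Parseval's theorem.

Σ|x[n]|² = (1/N)Σ|X[k]|² = 10.0000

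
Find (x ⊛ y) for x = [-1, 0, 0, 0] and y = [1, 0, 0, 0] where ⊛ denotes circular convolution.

(x ⊛ y)[n] = Σ(m=0 to 3) x[m] · y[(n-m) mod 4]

Computing each output sample:
(x ⊛ y)[0] = -1
(x ⊛ y)[1] = 0
(x ⊛ y)[2] = 0
(x ⊛ y)[3] = 0

x ⊛ y = [-1, 0, 0, 0]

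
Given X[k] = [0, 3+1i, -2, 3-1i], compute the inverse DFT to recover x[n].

x[n] = (1/4) Σ(k=0 to 3) X[k] · e^(2πikn/4)

Computing each x[n]:
x[0] = 1
x[1] = 0
x[2] = -2
x[3] = 1

x = [1, 0, -2, 1]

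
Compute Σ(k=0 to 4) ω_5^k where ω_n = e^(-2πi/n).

Sum of all nth roots of unity equals 0 for n > 1 (geometric series with r ≠ 1).

0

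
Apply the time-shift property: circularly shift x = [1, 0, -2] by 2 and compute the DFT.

Time shift by 2: X_shifted[k] = ω_3^(2k) · X[k]
Shifted x = [0, -2, 1]

DFT(x[n-2]) = [-1, 0.5000+2.5981i, 0.5000-2.5981i]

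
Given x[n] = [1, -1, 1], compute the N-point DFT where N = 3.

X[k] = Σ(n=0 to 2) x[n] · ω_3^(nk)
where ω_3 = e^(-2πi/3)

Computing each X[k]:
X[0] = 1
X[1] = 1.0000+1.7321i
X[2] = 1.0000-1.7321i

X = [1, 1.0000+1.7321i, 1.0000-1.7321i]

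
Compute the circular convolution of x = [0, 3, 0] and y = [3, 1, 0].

(x ⊛ y)[n] = Σ(m=0 to 2) x[m] · y[(n-m) mod 3]

Computing each output sample:
(x ⊛ y)[0] = 0
(x ⊛ y)[1] = 9
(x ⊛ y)[2] = 3

x ⊛ y = [0, 9, 3]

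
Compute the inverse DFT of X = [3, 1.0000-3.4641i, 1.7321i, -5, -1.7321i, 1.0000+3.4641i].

x[n] = (1/6) Σ(k=0 to 5) X[k] · e^(2πikn/6)

Computing each x[n]:
x[0] = 0
x[1] = 2
x[2] = 1
x[3] = 1
x[4] = -2
x[5] = 1

x = [0, 2, 1, 1, -2, 1]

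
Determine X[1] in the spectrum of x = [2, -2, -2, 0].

X[1] = Σ(n=0 to 3) x[n] · ω_4^(1n) where ω_4 = e^(-2πi/4)
= (2)·ω_4^0 + (-2)·ω_4^1 + (-2)·ω_4^2 + (0)·ω_4^3

X[1] = 4+2i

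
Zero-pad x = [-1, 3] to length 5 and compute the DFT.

Original 2-point DFT: [2, -4]
Zero-padded 5-point DFT provides frequency interpolation.

DFT_5([x, 0, ...]) = [2, -0.0729-2.8532i, -3.4271-1.7634i, -3.4271+1.7634i, -0.0729+2.8532i]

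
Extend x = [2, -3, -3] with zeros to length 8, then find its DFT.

Original 3-point DFT: [-4, 5, 5]
Zero-padded 8-point DFT provides frequency interpolation.

DFT_8([x, 0, ...]) = [-4, -0.1213+5.1213i, 5+3i, 4.1213-0.8787i, 2, 4.1213+0.8787i, 5-3i, -0.1213-5.1213i]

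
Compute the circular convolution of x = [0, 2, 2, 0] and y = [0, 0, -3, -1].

(x ⊛ y)[n] = Σ(m=0 to 3) x[m] · y[(n-m) mod 4]

Computing each output sample:
(x ⊛ y)[0] = -8
(x ⊛ y)[1] = -2
(x ⊛ y)[2] = 0
(x ⊛ y)[3] = -6

x ⊛ y = [-8, -2, 0, -6]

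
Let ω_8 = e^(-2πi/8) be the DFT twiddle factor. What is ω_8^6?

ω_8^6 = e^(-2πi·6/8)
= cos(-2π·6/8) + i·sin(-2π·6/8)
= cos(-12π/8) + i·sin(-12π/8)

ω_8^6 = cos(-12π/8) + i·sin(-12π/8) = 1i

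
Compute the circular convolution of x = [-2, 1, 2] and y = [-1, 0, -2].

(x ⊛ y)[n] = Σ(m=0 to 2) x[m] · y[(n-m) mod 3]

Computing each output sample:
(x ⊛ y)[0] = 0
(x ⊛ y)[1] = -5
(x ⊛ y)[2] = 2

x ⊛ y = [0, -5, 2]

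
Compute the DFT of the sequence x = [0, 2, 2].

X[k] = Σ(n=0 to 2) x[n] · ω_3^(nk)
where ω_3 = e^(-2πi/3)

Computing each X[k]:
X[0] = 4
X[1] = -2
X[2] = -2

X = [4, -2, -2]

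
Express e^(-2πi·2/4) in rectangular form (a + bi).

ω_4^2 = e^(-2πi·2/4)
= cos(-2π·2/4) + i·sin(-2π·2/4)
= cos(-4π/4) + i·sin(-4π/4)

ω_4^2 = cos(-4π/4) + i·sin(-4π/4) = -1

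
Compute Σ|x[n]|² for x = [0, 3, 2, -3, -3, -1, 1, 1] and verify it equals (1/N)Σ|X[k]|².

Time domain:
Σ|x[n]|² = |0|² + |3|² + |2|² + |-3|² + |-3|² + |-1|² + |1|² + |1|² = 34.0000

Frequency domain:
(1/8)Σ|X[k]|² = (1/8)(|0|² + |8.6569-1.0000i|² + |-6-4i|² + |-2.6569+1.0000i|² + |0|² + |-2.6569-1.0000i|² + |-6+4i|² + |8.6569+1.0000i|²) = (1/8)·272.0000 = 34.0000

Both sides agree, confirming Parseval's theorem.

Σ|x[n]|² = (1/N)Σ|X[k]|² = 34.0000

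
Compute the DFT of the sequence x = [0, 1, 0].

X[k] = Σ(n=0 to 2) x[n] · ω_3^(nk)
where ω_3 = e^(-2πi/3)

Computing each X[k]:
X[0] = 1
X[1] = -0.5000-0.8660i
X[2] = -0.5000+0.8660i

X = [1, -0.5000-0.8660i, -0.5000+0.8660i]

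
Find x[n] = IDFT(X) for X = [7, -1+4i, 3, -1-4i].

x[n] = (1/4) Σ(k=0 to 3) X[k] · e^(2πikn/4)

Computing each x[n]:
x[0] = 2
x[1] = -1
x[2] = 3
x[3] = 3

x = [2, -1, 3, 3]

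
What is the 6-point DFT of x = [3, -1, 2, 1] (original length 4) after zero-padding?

Original 4-point DFT: [5, 1+2i, 5, 1-2i]
Zero-padded 6-point DFT provides frequency interpolation.

DFT_6([x, 0, ...]) = [5, 0.5000-0.8660i, 3.5000+2.5981i, 5, 3.5000-2.5981i, 0.5000+0.8660i]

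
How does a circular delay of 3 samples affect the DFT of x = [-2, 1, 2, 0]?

Time shift by 3: X_shifted[k] = ω_4^(3k) · X[k]
Shifted x = [1, 2, 0, -2]

DFT(x[n-3]) = [1, 1-4i, 1, 1+4i]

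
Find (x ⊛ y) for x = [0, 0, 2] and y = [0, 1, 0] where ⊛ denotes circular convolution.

(x ⊛ y)[n] = Σ(m=0 to 2) x[m] · y[(n-m) mod 3]

Computing each output sample:
(x ⊛ y)[0] = 2
(x ⊛ y)[1] = 0
(x ⊛ y)[2] = 0

x ⊛ y = [2, 0, 0]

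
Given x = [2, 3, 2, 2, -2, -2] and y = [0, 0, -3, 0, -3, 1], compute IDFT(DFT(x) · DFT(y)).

(x ⊛ y)[n] = Σ(m=0 to 5) x[m] · y[(n-m) mod 6]

Computing each output sample:
(x ⊛ y)[0] = 3
(x ⊛ y)[1] = 2
(x ⊛ y)[2] = 2
(x ⊛ y)[3] = -5
(x ⊛ y)[4] = -14
(x ⊛ y)[5] = -13

x ⊛ y = [3, 2, 2, -5, -14, -13]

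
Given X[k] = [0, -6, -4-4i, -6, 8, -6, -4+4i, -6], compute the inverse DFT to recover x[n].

x[n] = (1/8) Σ(k=0 to 7) X[k] · e^(2πikn/8)

Computing each x[n]:
x[0] = -3
x[1] = 0
x[2] = 2
x[3] = -2
x[4] = 3
x[5] = 0
x[6] = 2
x[7] = -2

x = [-3, 0, 2, -2, 3, 0, 2, -2]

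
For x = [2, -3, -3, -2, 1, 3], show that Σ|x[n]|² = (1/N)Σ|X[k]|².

Time domain:
Σ|x[n]|² = |2|² + |-3|² + |-3|² + |-2|² + |1|² + |3|² = 36.0000

Frequency domain:
(1/6)Σ|X[k]|² = (1/6)(|-2|² + |5.0000+8.6603i|² + |1.0000+1.7321i|² + |2|² + |1.0000-1.7321i|² + |5.0000-8.6603i|²) = (1/6)·216.0000 = 36.0000

Both sides agree, confirming Parseval's theorem.

Σ|x[n]|² = (1/N)Σ|X[k]|² = 36.0000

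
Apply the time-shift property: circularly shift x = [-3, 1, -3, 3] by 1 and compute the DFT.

Time shift by 1: X_shifted[k] = ω_4^(1k) · X[k]
Shifted x = [3, -3, 1, -3]

DFT(x[n-1]) = [-2, 2, 10, 2]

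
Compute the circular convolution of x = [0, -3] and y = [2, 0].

(x ⊛ y)[n] = Σ(m=0 to 1) x[m] · y[(n-m) mod 2]

Computing each output sample:
(x ⊛ y)[0] = 0
(x ⊛ y)[1] = -6

x ⊛ y = [0, -6]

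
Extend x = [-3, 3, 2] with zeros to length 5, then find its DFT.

Original 3-point DFT: [2, -5.5000-0.8660i, -5.5000+0.8660i]
Zero-padded 5-point DFT provides frequency interpolation.

DFT_5([x, 0, ...]) = [2, -3.6910-4.0287i, -4.8090+0.1388i, -4.8090-0.1388i, -3.6910+4.0287i]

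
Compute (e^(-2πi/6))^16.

Since ω_6^6 = 1, powers reduce modulo 6.
16 mod 6 = 4
So ω_6^16 = ω_6^4 = e^(-2πi·4/6)

ω_6^16 = ω_6^4 = -0.5000+0.8660i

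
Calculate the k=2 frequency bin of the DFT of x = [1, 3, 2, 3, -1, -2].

X[2] = Σ(n=0 to 5) x[n] · ω_6^(2n) where ω_6 = e^(-2πi/6)
= (1)·ω_6^0 + (3)·ω_6^2 + (2)·ω_6^4 + (3)·ω_6^6 + (-1)·ω_6^8 + (-2)·ω_6^10

X[2] = 3.0000-1.7321i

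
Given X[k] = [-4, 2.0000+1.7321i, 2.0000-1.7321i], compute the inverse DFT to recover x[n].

x[n] = (1/3) Σ(k=0 to 2) X[k] · e^(2πikn/3)

Computing each x[n]:
x[0] = 0
x[1] = -3
x[2] = -1

x = [0, -3, -1]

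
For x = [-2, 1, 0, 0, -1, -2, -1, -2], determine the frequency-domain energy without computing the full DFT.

Parseval: Σ|x[n]|² = (1/N)Σ|X[k]|², so Σ|X[k]|² = N·Σ|x[n]|² = 8·15.0000

Σ|X[k]|² = N·Σ|x[n]|² = 8·15.0000 = 120.0000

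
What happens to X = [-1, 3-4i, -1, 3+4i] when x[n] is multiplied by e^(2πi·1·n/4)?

Modulation property: DFT(ω_4^(-1n)·x[n]) = X[(k-1) mod 4], so circularly shift X by 1 positions.

X[k-1] = [3+4i, -1, 3-4i, -1]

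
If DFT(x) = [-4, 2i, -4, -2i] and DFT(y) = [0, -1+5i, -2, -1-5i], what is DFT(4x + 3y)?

By linearity: DFT(4x + 3y) = 4·DFT(x) + 3·DFT(y)
= 4·[-4, 2i, -4, -2i] + 3·[0, -1+5i, -2, -1-5i]

Computing element-wise:
Z[0] = 4·(-4) + 3·(0) = -16
Z[1] = 4·(2i) + 3·(-1+5i) = -3+23i
Z[2] = 4·(-4) + 3·(-2) = -22
Z[3] = 4·(-2i) + 3·(-1-5i) = -3-23i

DFT(4x + 3y) = 4·X + 3·Y = [-16, -3+23i, -22, -3-23i]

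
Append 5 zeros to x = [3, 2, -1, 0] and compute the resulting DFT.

Original 4-point DFT: [4, 4-2i, 0, 4+2i]
Zero-padded 9-point DFT provides frequency interpolation.

DFT_9([x, 0, ...]) = [4, 4.3584-0.3008i, 4.2870-1.6276i, 2.5000-2.5981i, 0.3546-1.3268i, 0.3546+1.3268i, 2.5000+2.5981i, 4.2870+1.6276i, 4.3584+0.3008i]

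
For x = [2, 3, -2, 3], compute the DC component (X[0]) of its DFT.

X[0] = Σ(n=0 to 3) x[n] · ω_4^0 = Σ x[n]
= (2) + (3) + (-2) + (3)

X[0] = 6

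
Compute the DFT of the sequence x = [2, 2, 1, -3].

X[k] = Σ(n=0 to 3) x[n] · ω_4^(nk)
where ω_4 = e^(-2πi/4)

Computing each X[k]:
X[0] = 2
X[1] = 1-5i
X[2] = 4
X[3] = 1+5i

X = [2, 1-5i, 4, 1+5i]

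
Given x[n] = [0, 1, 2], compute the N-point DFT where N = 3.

X[k] = Σ(n=0 to 2) x[n] · ω_3^(nk)
where ω_3 = e^(-2πi/3)

Computing each X[k]:
X[0] = 3
X[1] = -1.5000+0.8660i
X[2] = -1.5000-0.8660i

X = [3, -1.5000+0.8660i, -1.5000-0.8660i]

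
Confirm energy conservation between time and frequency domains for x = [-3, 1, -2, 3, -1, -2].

Time domain:
Σ|x[n]|² = |-3|² + |1|² + |-2|² + |3|² + |-1|² + |-2|² = 28.0000

Frequency domain:
(1/6)Σ|X[k]|² = (1/6)(|-4|² + |-5.0000-1.7321i|² + |2.0000-3.4641i|² + |-8|² + |2.0000+3.4641i|² + |-5.0000+1.7321i|²) = (1/6)·168.0000 = 28.0000

Both sides agree, confirming Parseval's theorem.

Σ|x[n]|² = (1/N)Σ|X[k]|² = 28.0000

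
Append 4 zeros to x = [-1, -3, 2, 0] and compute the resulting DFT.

Original 4-point DFT: [-2, -3+3i, 4, -3-3i]
Zero-padded 8-point DFT provides frequency interpolation.

DFT_8([x, 0, ...]) = [-2, -3.1213+0.1213i, -3+3i, 1.1213+4.1213i, 4, 1.1213-4.1213i, -3-3i, -3.1213-0.1213i]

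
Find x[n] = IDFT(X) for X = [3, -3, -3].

x[n] = (1/3) Σ(k=0 to 2) X[k] · e^(2πikn/3)

Computing each x[n]:
x[0] = -1
x[1] = 2
x[2] = 2

x = [-1, 2, 2]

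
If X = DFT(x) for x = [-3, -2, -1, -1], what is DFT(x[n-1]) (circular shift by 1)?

Time shift by 1: X_shifted[k] = ω_4^(1k) · X[k]
Shifted x = [-1, -3, -2, -1]

DFT(x[n-1]) = [-7, 1+2i, 1, 1-2i]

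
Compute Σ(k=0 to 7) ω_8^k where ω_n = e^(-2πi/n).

Sum of all nth roots of unity equals 0 for n > 1 (geometric series with r ≠ 1).

0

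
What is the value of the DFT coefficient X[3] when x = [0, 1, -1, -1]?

X[3] = Σ(n=0 to 3) x[n] · ω_4^(3n) where ω_4 = e^(-2πi/4)
= (0)·ω_4^0 + (1)·ω_4^3 + (-1)·ω_4^6 + (-1)·ω_4^9

X[3] = 1+2i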